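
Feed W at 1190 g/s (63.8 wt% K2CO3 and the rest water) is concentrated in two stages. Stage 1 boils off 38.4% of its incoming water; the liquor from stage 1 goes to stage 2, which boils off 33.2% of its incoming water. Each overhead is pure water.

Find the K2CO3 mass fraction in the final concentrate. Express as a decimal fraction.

water in feed = 1190×0.362 = 430.78 g/s.
After stage 1: water left = (1−0.384)×430.78 = 265.36; stream total = 1024.6 g/s.
After stage 2: water left = (1−0.332)×265.36 = 177.26; final concentrate = 936.48 g/s.
K2CO3 fraction = 759.22/936.48 = 0.811.

0.811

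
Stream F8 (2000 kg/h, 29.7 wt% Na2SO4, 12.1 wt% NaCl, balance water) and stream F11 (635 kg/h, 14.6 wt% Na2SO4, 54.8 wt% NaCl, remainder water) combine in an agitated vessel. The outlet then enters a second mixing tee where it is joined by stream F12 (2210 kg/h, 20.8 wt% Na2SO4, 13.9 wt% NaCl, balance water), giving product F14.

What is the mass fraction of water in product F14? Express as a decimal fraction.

Overall, product flow = 4845 kg/h.
water in = 2000×0.582 + 635×0.306 + 2210×0.653 = 2801.4 kg/h.
water fraction in F14 = 0.5782.

0.5782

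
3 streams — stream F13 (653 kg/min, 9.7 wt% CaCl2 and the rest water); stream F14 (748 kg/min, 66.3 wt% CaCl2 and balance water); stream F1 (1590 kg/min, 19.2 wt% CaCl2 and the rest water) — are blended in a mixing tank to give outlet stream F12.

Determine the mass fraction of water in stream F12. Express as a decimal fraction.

0.7110

Total flow out = 653 + 748 + 1590 = 2991 kg/min.
water in = 653×0.903 + 748×0.337 + 1590×0.808 = 2126.5 kg/min.
water mass fraction in F12 = 2126.5/2991 = 0.7110.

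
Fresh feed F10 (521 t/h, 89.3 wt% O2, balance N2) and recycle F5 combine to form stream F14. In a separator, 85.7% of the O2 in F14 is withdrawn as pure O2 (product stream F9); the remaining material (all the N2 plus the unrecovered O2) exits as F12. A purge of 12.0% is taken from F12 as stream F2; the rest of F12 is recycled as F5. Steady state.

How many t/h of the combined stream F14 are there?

N2 enters only via F10 and leaves only via the purge: 521×0.107 = 0.120×(N2 in F12), and the separator passes all N2, so N2 in F14 = N2 in F12 = 464.56 t/h.
O2 in F14: m_A = 521×0.893 + (1−0.120)·(1−0.857)·m_A, so m_A = 465.25/0.8742 = 532.23 t/h.
F14 = 532.23 + 464.56 = 996.79 t/h.

996.8 t/h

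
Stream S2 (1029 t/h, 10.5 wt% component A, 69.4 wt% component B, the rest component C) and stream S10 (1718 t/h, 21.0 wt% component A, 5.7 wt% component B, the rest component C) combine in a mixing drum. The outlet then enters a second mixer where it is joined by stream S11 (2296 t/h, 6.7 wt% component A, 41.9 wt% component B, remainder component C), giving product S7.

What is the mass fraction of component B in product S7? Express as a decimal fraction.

0.3518

Overall, product flow = 5043 t/h.
component B in = 1029×0.694 + 1718×0.057 + 2296×0.419 = 1774.1 t/h.
component B fraction in S7 = 0.3518.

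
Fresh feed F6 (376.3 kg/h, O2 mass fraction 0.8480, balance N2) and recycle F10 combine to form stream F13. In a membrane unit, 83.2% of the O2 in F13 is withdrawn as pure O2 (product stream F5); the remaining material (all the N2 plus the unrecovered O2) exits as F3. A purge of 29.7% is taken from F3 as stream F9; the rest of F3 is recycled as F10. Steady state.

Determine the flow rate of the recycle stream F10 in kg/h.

N2 enters only via F6 and leaves only via the purge: 376.3×0.152 = 0.297×(N2 in F3), and the membrane unit passes all N2, so N2 in F13 = N2 in F3 = 192.58 kg/h.
O2 in F13: m_A = 376.3×0.848 + (1−0.297)·(1−0.832)·m_A, so m_A = 319.1/0.8819 = 361.84 kg/h.
F3 = (1−0.832)×361.84 + 192.58 = 253.37 kg/h.
Recycle F10 = (1−0.297)×253.37 = 178.12 kg/h.

178.1 kg/h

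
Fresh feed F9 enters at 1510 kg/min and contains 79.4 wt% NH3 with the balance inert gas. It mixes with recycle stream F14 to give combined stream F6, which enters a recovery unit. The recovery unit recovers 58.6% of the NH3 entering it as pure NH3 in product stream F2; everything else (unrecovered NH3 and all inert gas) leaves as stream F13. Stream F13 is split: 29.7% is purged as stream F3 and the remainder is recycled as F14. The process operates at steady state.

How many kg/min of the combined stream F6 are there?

2738 kg/min

inert gas enters only via F9 and leaves only via the purge: 1510×0.206 = 0.297×(inert gas in F13), and the recovery unit passes all inert gas, so inert gas in F6 = inert gas in F13 = 1047.3 kg/min.
NH3 in F6: m_A = 1510×0.794 + (1−0.297)·(1−0.586)·m_A, so m_A = 1198.9/0.7090 = 1691.1 kg/min.
F6 = 1691.1 + 1047.3 = 2738.5 kg/min.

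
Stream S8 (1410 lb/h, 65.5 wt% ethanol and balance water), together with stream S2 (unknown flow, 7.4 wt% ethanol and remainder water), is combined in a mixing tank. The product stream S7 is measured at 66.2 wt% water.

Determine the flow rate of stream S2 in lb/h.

1693 lb/h

Let S2 be the unknown flow. Total out = 1410 + S2.
water balance: 486.45 + 0.926·S2 = 0.662·(1410 + S2)
(0.926 − 0.662)·S2 = 0.662×1410 − 486.45 = 446.97
S2 = 446.97 / 0.264 = 1693.1 lb/h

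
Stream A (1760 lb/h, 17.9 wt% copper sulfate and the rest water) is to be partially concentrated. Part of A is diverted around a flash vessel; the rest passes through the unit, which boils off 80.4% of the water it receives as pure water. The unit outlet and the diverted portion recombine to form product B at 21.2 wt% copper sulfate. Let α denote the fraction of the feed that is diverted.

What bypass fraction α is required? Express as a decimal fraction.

0.764

All 1760×0.179 = 315.04 lb/h of copper sulfate reaches B, so B = 315.04/0.212 = 1486 lb/h and vapour = 273.96 lb/h.
The evaporator receives (1−α)·1760 of feed at 0.821 water and removes 0.804 of that water:
0.804×0.821×(1−α)×1760 = 273.96
(1−α) = 273.96/1161.7 = 0.2358;  α = 0.7642.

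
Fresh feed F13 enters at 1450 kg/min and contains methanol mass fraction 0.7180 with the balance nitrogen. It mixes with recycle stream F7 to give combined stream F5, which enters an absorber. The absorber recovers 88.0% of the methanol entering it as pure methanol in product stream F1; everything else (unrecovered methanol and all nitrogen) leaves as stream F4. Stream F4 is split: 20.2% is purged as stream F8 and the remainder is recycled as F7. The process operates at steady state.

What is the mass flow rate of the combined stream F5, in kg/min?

3176 kg/min

nitrogen enters only via F13 and leaves only via the purge: 1450×0.282 = 0.202×(nitrogen in F4), and the absorber passes all nitrogen, so nitrogen in F5 = nitrogen in F4 = 2024.3 kg/min.
methanol in F5: m_A = 1450×0.718 + (1−0.202)·(1−0.880)·m_A, so m_A = 1041.1/0.9042 = 1151.4 kg/min.
F5 = 1151.4 + 2024.3 = 3175.6 kg/min.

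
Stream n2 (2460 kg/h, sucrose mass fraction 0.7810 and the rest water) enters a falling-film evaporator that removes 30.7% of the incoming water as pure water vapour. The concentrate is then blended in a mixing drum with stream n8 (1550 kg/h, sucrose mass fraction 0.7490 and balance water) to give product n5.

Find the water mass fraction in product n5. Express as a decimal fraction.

0.1983

Vapour removed = 0.307×0.219×2460 = 165.39 kg/h; concentrate = 2294.6 kg/h.
water reaching the mixer = 373.35 (from concentrate) + 1550×0.251 = 762.4 kg/h.
Product flow = 2294.6 + 1550 = 3844.6 kg/h; water fraction = 0.1983.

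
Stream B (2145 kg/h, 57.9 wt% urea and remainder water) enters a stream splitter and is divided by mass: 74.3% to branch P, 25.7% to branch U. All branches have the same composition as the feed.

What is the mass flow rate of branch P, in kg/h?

Branch P flow = 0.743×2145 = 1593.7 kg/h.

1594 kg/h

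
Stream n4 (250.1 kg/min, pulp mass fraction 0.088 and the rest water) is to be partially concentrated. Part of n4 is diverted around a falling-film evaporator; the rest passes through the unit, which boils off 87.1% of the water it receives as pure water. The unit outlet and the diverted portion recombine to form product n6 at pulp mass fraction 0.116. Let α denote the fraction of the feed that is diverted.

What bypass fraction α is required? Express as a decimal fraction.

All 250.1×0.088 = 22.009 kg/min of pulp reaches n6, so n6 = 22.009/0.116 = 189.73 kg/min and vapour = 60.369 kg/min.
The evaporator receives (1−α)·250.1 of feed at 0.912 water and removes 0.871 of that water:
0.871×0.912×(1−α)×250.1 = 60.369
(1−α) = 60.369/198.67 = 0.3039;  α = 0.6961.

0.696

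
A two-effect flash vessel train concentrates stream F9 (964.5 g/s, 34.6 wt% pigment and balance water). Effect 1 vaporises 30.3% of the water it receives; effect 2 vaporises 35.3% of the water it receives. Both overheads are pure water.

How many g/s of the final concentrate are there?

618.2 g/s

water in feed = 964.5×0.654 = 630.78 g/s.
After stage 1: water left = (1−0.303)×630.78 = 439.66; stream total = 773.37 g/s.
After stage 2: water left = (1−0.353)×439.66 = 284.46; final concentrate = 618.17 g/s.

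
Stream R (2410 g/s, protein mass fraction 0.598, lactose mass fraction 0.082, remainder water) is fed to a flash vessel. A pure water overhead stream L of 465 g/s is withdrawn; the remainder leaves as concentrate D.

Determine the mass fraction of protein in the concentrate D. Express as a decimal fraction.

0.741

protein is not removed: 2410×0.598 = 1441.2 g/s of protein enters D.
Concentrate = 2410 − 465 = 1945 g/s.
Mass fraction = 1441.2/1945 = 0.741.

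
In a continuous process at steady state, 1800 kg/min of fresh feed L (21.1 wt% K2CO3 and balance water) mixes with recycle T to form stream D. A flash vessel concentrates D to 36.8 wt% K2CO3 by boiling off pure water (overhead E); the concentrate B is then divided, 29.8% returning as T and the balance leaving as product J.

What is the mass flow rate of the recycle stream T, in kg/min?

438.1 kg/min

Overall K2CO3 balance (none leaves overhead): K2CO3 in fresh feed = K2CO3 in product, i.e. 1800×0.211 = (1−0.298)·B·0.368.
B = 379.8/(0.368×0.702) = 1470.2 kg/min.
Recycle T = 0.298×1470.2 = 438.11 kg/min.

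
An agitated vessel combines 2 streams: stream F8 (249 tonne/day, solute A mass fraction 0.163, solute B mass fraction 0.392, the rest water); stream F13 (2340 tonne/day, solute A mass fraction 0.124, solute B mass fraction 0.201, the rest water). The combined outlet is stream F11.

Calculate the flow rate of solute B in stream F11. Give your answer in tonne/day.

solute B out = solute B in = 249×0.392 + 2340×0.201 = 567.95 tonne/day.

567.9 tonne/day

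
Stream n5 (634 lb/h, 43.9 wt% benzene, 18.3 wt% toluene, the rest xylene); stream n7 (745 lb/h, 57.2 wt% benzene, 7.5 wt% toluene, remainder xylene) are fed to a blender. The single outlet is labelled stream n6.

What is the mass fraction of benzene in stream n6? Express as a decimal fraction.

0.511

Total flow out = 634 + 745 = 1379 lb/h.
benzene in = 634×0.439 + 745×0.572 = 704.47 lb/h.
benzene mass fraction in n6 = 704.47/1379 = 0.511.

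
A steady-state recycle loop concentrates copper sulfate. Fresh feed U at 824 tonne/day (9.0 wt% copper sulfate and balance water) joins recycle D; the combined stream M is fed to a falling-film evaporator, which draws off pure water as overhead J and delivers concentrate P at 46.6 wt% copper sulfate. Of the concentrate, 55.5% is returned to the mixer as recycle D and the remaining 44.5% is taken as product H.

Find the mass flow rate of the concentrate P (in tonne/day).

357.6 tonne/day

Overall copper sulfate balance (none leaves overhead): copper sulfate in fresh feed = copper sulfate in product, i.e. 824×0.090 = (1−0.555)·P·0.466.
P = 74.16/(0.466×0.445) = 357.62 tonne/day.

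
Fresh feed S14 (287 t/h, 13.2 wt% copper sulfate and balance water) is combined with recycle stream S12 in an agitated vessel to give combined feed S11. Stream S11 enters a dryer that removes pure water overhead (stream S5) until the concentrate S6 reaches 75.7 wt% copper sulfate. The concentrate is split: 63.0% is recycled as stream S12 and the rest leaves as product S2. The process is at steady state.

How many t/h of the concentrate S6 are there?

Overall copper sulfate balance (none leaves overhead): copper sulfate in fresh feed = copper sulfate in product, i.e. 287×0.132 = (1−0.630)·S6·0.757.
S6 = 37.884/(0.757×0.370) = 135.26 t/h.

135.3 t/h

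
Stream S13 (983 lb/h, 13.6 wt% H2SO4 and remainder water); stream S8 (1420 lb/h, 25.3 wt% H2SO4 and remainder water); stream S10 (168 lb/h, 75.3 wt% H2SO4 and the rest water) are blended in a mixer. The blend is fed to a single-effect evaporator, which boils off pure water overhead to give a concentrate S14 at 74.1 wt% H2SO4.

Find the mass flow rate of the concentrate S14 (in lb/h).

836 lb/h

H2SO4 entering = 983×0.136 + 1420×0.253 + 168×0.753 = 619.45 lb/h.
All H2SO4 reports to S14, so S14 = 619.45/0.741 = 835.97 lb/h.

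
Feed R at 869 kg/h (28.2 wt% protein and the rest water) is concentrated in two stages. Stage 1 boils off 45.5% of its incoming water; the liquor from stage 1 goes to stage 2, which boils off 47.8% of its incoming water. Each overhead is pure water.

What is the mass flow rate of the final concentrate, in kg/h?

water in feed = 869×0.718 = 623.94 kg/h.
After stage 1: water left = (1−0.455)×623.94 = 340.05; stream total = 585.11 kg/h.
After stage 2: water left = (1−0.478)×340.05 = 177.51; final concentrate = 422.56 kg/h.

422.6 kg/h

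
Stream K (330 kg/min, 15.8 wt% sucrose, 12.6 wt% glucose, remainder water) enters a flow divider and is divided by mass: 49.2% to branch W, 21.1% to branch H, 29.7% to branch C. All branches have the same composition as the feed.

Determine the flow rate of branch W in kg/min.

Branch W flow = 0.492×330 = 162.36 kg/min.

162.4 kg/min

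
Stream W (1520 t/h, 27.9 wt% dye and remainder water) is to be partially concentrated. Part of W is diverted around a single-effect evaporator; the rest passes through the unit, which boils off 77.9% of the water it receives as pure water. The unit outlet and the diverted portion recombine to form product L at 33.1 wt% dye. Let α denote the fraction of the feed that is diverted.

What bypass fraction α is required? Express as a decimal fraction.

All 1520×0.279 = 424.08 t/h of dye reaches L, so L = 424.08/0.331 = 1281.2 t/h and vapour = 238.79 t/h.
The evaporator receives (1−α)·1520 of feed at 0.721 water and removes 0.779 of that water:
0.779×0.721×(1−α)×1520 = 238.79
(1−α) = 238.79/853.72 = 0.2797;  α = 0.7203.

0.720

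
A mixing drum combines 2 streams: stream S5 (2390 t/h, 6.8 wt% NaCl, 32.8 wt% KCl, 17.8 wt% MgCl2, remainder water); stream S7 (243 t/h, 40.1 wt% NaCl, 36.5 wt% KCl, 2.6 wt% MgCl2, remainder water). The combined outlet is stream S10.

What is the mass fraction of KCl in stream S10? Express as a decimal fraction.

Total flow out = 2390 + 243 = 2633 t/h.
KCl in = 2390×0.328 + 243×0.365 = 872.62 t/h.
KCl mass fraction in S10 = 872.62/2633 = 0.331.

0.331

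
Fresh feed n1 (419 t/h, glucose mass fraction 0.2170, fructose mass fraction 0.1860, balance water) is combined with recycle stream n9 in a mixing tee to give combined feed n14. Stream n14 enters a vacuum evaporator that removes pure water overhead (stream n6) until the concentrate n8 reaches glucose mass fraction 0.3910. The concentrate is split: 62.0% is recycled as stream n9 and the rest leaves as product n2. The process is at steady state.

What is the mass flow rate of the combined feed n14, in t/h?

Overall glucose balance (none leaves overhead): glucose in fresh feed = glucose in product, i.e. 419×0.217 = (1−0.620)·n8·0.391.
n8 = 90.923/(0.391×0.380) = 611.95 t/h.
Recycle n9 = 0.620×611.95 = 379.41 t/h.
Combined feed n14 = 419 + 379.41 = 798.41 t/h.

798.4 t/h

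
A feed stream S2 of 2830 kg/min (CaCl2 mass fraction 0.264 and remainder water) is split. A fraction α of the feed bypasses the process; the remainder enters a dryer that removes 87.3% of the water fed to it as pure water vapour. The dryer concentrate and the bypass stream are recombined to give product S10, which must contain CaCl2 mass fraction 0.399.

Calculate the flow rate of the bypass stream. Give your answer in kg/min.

All 2830×0.264 = 747.12 kg/min of CaCl2 reaches S10, so S10 = 747.12/0.399 = 1872.5 kg/min and vapour = 957.52 kg/min.
The evaporator receives (1−α)·2830 of feed at 0.736 water and removes 0.873 of that water:
0.873×0.736×(1−α)×2830 = 957.52
(1−α) = 957.52/1818.4 = 0.5266;  α = 0.4734.
Bypass flow = 0.4734×2830 = 1339.8 kg/min.

1340 kg/min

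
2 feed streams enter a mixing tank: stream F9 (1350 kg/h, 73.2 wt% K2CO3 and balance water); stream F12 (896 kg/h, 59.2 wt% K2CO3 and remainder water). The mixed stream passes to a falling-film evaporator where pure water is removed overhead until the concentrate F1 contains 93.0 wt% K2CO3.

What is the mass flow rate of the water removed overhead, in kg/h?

613.1 kg/h

K2CO3 entering = 1350×0.732 + 896×0.592 = 1518.6 kg/h.
All K2CO3 reports to F1, so F1 = 1518.6/0.930 = 1632.9 kg/h.
Total feed = 2246 kg/h; overhead = 2246 − 1632.9 = 613.06 kg/h.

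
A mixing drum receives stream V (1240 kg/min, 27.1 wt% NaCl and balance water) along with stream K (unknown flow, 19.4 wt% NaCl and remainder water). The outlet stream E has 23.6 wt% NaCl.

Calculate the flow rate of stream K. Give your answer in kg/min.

1033 kg/min

Let K be the unknown flow. Total out = 1240 + K.
NaCl balance: 336.04 + 0.194·K = 0.236·(1240 + K)
(0.194 − 0.236)·K = 0.236×1240 − 336.04 = -43.4
K = -43.4 / -0.042 = 1033.3 kg/min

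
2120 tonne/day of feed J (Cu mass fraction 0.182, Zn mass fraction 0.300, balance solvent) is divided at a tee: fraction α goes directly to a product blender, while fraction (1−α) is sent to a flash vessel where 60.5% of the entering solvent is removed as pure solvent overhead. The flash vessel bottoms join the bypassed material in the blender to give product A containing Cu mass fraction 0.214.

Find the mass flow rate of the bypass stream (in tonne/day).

1108 tonne/day

All 2120×0.182 = 385.84 tonne/day of Cu reaches A, so A = 385.84/0.214 = 1803 tonne/day and vapour = 317.01 tonne/day.
The evaporator receives (1−α)·2120 of feed at 0.518 solvent and removes 0.605 of that solvent:
0.605×0.518×(1−α)×2120 = 317.01
(1−α) = 317.01/664.39 = 0.4771;  α = 0.5229.
Bypass flow = 0.5229×2120 = 1108.5 tonne/day.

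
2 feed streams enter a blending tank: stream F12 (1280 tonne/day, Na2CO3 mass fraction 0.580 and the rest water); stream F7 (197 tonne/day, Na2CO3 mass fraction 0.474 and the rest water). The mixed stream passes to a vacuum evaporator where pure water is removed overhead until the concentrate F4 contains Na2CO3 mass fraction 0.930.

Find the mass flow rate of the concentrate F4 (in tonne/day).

Na2CO3 entering = 1280×0.580 + 197×0.474 = 835.78 tonne/day.
All Na2CO3 reports to F4, so F4 = 835.78/0.930 = 898.69 tonne/day.

898.7 tonne/day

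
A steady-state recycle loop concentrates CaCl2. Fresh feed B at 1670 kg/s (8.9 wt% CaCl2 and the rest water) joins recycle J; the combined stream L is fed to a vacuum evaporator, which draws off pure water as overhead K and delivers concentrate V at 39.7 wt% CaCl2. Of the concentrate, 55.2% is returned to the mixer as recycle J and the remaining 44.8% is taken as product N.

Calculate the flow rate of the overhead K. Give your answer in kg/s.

1296 kg/s

Overall CaCl2 balance (none leaves overhead): CaCl2 in fresh feed = CaCl2 in product, i.e. 1670×0.089 = (1−0.552)·V·0.397.
V = 148.63/(0.397×0.448) = 835.68 kg/s.
Recycle J = 0.552×835.68 = 461.29 kg/s.
Combined feed L = 1670 + 461.29 = 2131.3 kg/s.
Overhead K = L − V = 2131.3 − 835.68 = 1295.6 kg/s.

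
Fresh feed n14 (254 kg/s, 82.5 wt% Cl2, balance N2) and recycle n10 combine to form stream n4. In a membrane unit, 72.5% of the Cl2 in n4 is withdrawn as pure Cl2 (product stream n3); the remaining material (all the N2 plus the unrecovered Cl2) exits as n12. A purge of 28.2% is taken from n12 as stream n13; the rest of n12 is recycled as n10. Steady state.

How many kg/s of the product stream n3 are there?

189.3 kg/s

Cl2 in n4: m_A = 254×0.825 + (1−0.282)·(1−0.725)·m_A, so m_A = 209.55/0.8025 = 261.11 kg/s.
Product n3 = 0.725×261.11 = 189.3 kg/s.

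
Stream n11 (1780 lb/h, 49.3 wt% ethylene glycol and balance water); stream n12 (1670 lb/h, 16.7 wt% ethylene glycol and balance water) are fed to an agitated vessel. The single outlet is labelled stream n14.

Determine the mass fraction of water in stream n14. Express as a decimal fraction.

Total flow out = 1780 + 1670 = 3450 lb/h.
water in = 1780×0.507 + 1670×0.833 = 2293.6 lb/h.
water mass fraction in n14 = 2293.6/3450 = 0.665.

0.665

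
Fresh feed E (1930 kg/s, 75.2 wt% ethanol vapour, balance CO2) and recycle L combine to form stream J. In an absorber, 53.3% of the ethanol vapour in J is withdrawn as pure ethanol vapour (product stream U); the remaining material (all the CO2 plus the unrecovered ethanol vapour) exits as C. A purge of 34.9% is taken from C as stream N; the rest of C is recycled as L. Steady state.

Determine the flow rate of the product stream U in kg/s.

ethanol vapour in J: m_A = 1930×0.752 + (1−0.349)·(1−0.533)·m_A, so m_A = 1451.4/0.6960 = 2085.3 kg/s.
Product U = 0.533×2085.3 = 1111.5 kg/s.

1111 kg/s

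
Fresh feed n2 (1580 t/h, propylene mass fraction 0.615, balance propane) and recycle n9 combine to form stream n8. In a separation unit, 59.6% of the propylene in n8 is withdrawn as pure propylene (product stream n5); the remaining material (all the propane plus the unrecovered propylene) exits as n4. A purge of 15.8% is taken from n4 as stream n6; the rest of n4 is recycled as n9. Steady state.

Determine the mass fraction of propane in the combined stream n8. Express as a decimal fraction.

0.723

propane enters only via n2 and leaves only via the purge: 1580×0.385 = 0.158×(propane in n4), and the separation unit passes all propane, so propane in n8 = propane in n4 = 3850 t/h.
propylene in n8: m_A = 1580×0.615 + (1−0.158)·(1−0.596)·m_A, so m_A = 971.7/0.6598 = 1472.6 t/h.
n8 = 1472.6 + 3850 = 5322.6 t/h.
propane fraction in n8 = 3850/5322.6 = 0.723.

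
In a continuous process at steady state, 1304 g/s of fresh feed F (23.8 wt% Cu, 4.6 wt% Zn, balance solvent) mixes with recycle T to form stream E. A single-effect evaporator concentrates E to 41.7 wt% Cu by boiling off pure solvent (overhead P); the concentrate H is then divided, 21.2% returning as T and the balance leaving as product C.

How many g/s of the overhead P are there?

559.8 g/s

Overall Cu balance (none leaves overhead): Cu in fresh feed = Cu in product, i.e. 1304×0.238 = (1−0.212)·H·0.417.
H = 310.35/(0.417×0.788) = 944.48 g/s.
Recycle T = 0.212×944.48 = 200.23 g/s.
Combined feed E = 1304 + 200.23 = 1504.2 g/s.
Overhead P = E − H = 1504.2 − 944.48 = 559.75 g/s.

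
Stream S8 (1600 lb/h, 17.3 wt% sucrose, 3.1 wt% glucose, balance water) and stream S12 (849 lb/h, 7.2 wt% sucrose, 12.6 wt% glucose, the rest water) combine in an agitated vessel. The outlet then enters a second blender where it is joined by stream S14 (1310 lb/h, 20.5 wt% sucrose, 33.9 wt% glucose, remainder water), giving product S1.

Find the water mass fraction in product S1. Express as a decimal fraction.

Overall, product flow = 3759 lb/h.
water in = 1600×0.796 + 849×0.802 + 1310×0.456 = 2551.9 lb/h.
water fraction in S1 = 0.679.

0.679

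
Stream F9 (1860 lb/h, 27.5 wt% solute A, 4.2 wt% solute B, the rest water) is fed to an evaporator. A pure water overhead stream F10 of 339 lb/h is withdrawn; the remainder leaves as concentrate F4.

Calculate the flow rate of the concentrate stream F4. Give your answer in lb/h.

1521 lb/h

Concentrate = 1860 − 339 = 1521 lb/h.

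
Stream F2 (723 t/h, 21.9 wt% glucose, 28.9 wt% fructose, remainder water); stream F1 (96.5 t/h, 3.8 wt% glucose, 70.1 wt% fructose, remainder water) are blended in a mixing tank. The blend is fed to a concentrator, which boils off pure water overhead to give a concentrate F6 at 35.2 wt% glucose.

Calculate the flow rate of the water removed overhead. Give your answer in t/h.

glucose entering = 723×0.219 + 96.5×0.038 = 162 t/h.
All glucose reports to F6, so F6 = 162/0.352 = 460.24 t/h.
Total feed = 819.5 t/h; overhead = 819.5 − 460.24 = 359.26 t/h.

359.3 t/h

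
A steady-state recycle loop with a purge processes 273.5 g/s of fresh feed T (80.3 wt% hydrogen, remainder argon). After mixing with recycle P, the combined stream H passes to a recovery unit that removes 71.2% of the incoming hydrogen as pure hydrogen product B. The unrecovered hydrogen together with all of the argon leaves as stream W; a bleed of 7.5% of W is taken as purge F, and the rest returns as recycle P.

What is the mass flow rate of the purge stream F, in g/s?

argon enters only via T and leaves only via the purge: 273.5×0.197 = 0.075×(argon in W), and the recovery unit passes all argon, so argon in H = argon in W = 718.39 g/s.
hydrogen in H: m_A = 273.5×0.803 + (1−0.075)·(1−0.712)·m_A, so m_A = 219.62/0.7336 = 299.37 g/s.
W = (1−0.712)×299.37 + 718.39 = 804.61 g/s.
Purge F = 0.075×804.61 = 60.346 g/s.

60.35 g/s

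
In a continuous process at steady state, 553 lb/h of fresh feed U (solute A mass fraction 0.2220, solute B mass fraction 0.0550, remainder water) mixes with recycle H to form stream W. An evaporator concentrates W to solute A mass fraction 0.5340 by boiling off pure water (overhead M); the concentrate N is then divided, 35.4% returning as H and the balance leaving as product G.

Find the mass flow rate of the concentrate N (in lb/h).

355.9 lb/h

Overall solute A balance (none leaves overhead): solute A in fresh feed = solute A in product, i.e. 553×0.222 = (1−0.354)·N·0.534.
N = 122.77/(0.534×0.646) = 355.88 lb/h.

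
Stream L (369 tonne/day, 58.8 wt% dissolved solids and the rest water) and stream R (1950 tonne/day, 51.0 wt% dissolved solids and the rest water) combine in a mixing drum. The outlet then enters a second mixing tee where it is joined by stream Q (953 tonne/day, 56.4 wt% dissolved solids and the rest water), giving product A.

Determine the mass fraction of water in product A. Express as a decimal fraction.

0.465

Overall, product flow = 3272 tonne/day.
water in = 369×0.412 + 1950×0.490 + 953×0.436 = 1523 tonne/day.
water fraction in A = 0.465.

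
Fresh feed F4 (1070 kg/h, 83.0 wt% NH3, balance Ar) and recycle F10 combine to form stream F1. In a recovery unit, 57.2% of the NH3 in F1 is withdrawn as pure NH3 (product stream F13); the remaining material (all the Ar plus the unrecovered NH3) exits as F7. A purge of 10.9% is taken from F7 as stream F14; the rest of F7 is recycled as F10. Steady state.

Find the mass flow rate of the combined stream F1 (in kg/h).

Ar enters only via F4 and leaves only via the purge: 1070×0.170 = 0.109×(Ar in F7), and the recovery unit passes all Ar, so Ar in F1 = Ar in F7 = 1668.8 kg/h.
NH3 in F1: m_A = 1070×0.830 + (1−0.109)·(1−0.572)·m_A, so m_A = 888.1/0.6187 = 1435.5 kg/h.
F1 = 1435.5 + 1668.8 = 3104.3 kg/h.

3104 kg/h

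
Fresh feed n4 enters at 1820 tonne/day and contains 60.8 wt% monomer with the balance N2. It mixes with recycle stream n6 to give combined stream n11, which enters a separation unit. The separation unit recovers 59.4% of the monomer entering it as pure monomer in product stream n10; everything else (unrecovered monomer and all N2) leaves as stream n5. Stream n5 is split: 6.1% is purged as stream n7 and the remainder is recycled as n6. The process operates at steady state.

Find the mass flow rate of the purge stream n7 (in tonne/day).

N2 enters only via n4 and leaves only via the purge: 1820×0.392 = 0.061×(N2 in n5), and the separation unit passes all N2, so N2 in n11 = N2 in n5 = 11696 tonne/day.
monomer in n11: m_A = 1820×0.608 + (1−0.061)·(1−0.594)·m_A, so m_A = 1106.6/0.6188 = 1788.3 tonne/day.
n5 = (1−0.594)×1788.3 + 11696 = 12422 tonne/day.
Purge n7 = 0.061×12422 = 757.73 tonne/day.

757.7 tonne/day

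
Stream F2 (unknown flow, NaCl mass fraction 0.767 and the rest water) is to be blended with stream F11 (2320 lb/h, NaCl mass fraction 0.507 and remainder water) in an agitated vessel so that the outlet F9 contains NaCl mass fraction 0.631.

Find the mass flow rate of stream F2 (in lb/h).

2115 lb/h

Let F2 be the unknown flow. Total out = 2320 + F2.
NaCl balance: 1176.2 + 0.767·F2 = 0.631·(2320 + F2)
(0.767 − 0.631)·F2 = 0.631×2320 − 1176.2 = 287.68
F2 = 287.68 / 0.136 = 2115.3 lb/h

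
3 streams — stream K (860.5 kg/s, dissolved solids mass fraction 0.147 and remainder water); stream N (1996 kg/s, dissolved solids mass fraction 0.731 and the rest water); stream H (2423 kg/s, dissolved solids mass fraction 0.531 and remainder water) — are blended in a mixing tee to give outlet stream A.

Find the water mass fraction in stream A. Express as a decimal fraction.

0.456

Total flow out = 860.5 + 1996 + 2423 = 5279.5 kg/s.
water in = 860.5×0.853 + 1996×0.269 + 2423×0.469 = 2407.3 kg/s.
water mass fraction in A = 2407.3/5279.5 = 0.456.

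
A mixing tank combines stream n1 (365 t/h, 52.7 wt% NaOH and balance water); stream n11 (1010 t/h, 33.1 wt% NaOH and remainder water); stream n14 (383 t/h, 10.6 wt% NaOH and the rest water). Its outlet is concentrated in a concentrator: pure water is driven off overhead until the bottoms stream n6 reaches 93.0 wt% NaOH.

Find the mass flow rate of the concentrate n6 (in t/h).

610 t/h

NaOH entering = 365×0.527 + 1010×0.331 + 383×0.106 = 567.26 t/h.
All NaOH reports to n6, so n6 = 567.26/0.930 = 609.96 t/h.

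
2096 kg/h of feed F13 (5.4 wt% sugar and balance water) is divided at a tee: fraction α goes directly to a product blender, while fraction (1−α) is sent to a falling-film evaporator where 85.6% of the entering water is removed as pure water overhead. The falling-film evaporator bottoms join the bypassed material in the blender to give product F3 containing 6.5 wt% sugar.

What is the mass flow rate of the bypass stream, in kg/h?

1658 kg/h

All 2096×0.054 = 113.18 kg/h of sugar reaches F3, so F3 = 113.18/0.065 = 1741.3 kg/h and vapour = 354.71 kg/h.
The evaporator receives (1−α)·2096 of feed at 0.946 water and removes 0.856 of that water:
0.856×0.946×(1−α)×2096 = 354.71
(1−α) = 354.71/1697.3 = 0.2090;  α = 0.7910.
Bypass flow = 0.7910×2096 = 1658 kg/h.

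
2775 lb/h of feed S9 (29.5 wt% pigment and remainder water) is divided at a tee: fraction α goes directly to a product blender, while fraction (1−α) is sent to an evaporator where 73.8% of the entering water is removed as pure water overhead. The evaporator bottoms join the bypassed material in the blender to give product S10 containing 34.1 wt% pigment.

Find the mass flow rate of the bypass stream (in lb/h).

2056 lb/h

All 2775×0.295 = 818.62 lb/h of pigment reaches S10, so S10 = 818.62/0.341 = 2400.7 lb/h and vapour = 374.34 lb/h.
The evaporator receives (1−α)·2775 of feed at 0.705 water and removes 0.738 of that water:
0.738×0.705×(1−α)×2775 = 374.34
(1−α) = 374.34/1443.8 = 0.2593;  α = 0.7407.
Bypass flow = 0.7407×2775 = 2055.5 lb/h.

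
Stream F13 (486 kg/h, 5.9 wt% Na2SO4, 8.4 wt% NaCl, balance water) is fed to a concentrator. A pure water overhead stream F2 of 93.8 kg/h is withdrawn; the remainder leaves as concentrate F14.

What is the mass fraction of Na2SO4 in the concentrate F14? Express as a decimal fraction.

Na2SO4 is not removed: 486×0.059 = 28.674 kg/h of Na2SO4 enters F14.
Concentrate = 486 − 93.8 = 392.2 kg/h.
Mass fraction = 28.674/392.2 = 0.073.

0.073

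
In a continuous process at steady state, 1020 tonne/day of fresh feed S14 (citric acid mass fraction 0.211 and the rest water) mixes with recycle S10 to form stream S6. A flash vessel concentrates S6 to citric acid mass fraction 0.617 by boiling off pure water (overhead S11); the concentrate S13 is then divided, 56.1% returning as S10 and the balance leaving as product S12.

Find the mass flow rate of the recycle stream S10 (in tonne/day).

Overall citric acid balance (none leaves overhead): citric acid in fresh feed = citric acid in product, i.e. 1020×0.211 = (1−0.561)·S13·0.617.
S13 = 215.22/(0.617×0.439) = 794.57 tonne/day.
Recycle S10 = 0.561×794.57 = 445.75 tonne/day.

445.8 tonne/day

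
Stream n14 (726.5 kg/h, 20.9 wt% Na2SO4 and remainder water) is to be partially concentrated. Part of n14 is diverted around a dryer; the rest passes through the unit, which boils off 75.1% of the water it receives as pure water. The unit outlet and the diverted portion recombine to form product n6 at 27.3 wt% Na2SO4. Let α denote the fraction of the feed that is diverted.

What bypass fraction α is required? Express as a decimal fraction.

0.605

All 726.5×0.209 = 151.84 kg/h of Na2SO4 reaches n6, so n6 = 151.84/0.273 = 556.18 kg/h and vapour = 170.32 kg/h.
The evaporator receives (1−α)·726.5 of feed at 0.791 water and removes 0.751 of that water:
0.751×0.791×(1−α)×726.5 = 170.32
(1−α) = 170.32/431.57 = 0.3946;  α = 0.6054.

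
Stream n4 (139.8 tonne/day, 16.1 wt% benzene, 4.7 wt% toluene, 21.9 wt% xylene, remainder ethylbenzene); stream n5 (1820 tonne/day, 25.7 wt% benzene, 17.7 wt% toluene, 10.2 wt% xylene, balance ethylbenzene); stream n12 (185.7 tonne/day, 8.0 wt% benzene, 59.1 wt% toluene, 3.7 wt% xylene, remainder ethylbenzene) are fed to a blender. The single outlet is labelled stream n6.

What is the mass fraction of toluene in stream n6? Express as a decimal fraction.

Total flow out = 139.8 + 1820 + 185.7 = 2145.5 tonne/day.
toluene in = 139.8×0.047 + 1820×0.177 + 185.7×0.591 = 438.46 tonne/day.
toluene mass fraction in n6 = 438.46/2145.5 = 0.204.

0.204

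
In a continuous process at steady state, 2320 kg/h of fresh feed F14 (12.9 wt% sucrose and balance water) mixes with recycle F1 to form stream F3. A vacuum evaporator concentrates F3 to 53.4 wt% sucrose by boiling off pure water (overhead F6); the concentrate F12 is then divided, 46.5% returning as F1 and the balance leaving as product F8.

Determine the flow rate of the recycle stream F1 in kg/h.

487.1 kg/h

Overall sucrose balance (none leaves overhead): sucrose in fresh feed = sucrose in product, i.e. 2320×0.129 = (1−0.465)·F12·0.534.
F12 = 299.28/(0.534×0.535) = 1047.6 kg/h.
Recycle F1 = 0.465×1047.6 = 487.12 kg/h.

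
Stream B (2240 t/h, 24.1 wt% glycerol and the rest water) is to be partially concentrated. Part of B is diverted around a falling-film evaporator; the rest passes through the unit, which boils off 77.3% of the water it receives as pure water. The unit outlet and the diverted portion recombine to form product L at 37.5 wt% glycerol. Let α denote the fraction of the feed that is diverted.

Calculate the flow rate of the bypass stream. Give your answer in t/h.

875.7 t/h

All 2240×0.241 = 539.84 t/h of glycerol reaches L, so L = 539.84/0.375 = 1439.6 t/h and vapour = 800.43 t/h.
The evaporator receives (1−α)·2240 of feed at 0.759 water and removes 0.773 of that water:
0.773×0.759×(1−α)×2240 = 800.43
(1−α) = 800.43/1314.2 = 0.6090;  α = 0.3910.
Bypass flow = 0.3910×2240 = 875.73 t/h.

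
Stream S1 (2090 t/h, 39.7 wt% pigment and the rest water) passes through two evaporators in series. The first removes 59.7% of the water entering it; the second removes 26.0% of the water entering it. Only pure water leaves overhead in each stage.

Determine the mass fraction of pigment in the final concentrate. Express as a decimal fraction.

water in feed = 2090×0.603 = 1260.3 t/h.
After stage 1: water left = (1−0.597)×1260.3 = 507.89; stream total = 1337.6 t/h.
After stage 2: water left = (1−0.260)×507.89 = 375.84; final concentrate = 1205.6 t/h.
pigment fraction = 829.73/1205.6 = 0.6882.

0.6882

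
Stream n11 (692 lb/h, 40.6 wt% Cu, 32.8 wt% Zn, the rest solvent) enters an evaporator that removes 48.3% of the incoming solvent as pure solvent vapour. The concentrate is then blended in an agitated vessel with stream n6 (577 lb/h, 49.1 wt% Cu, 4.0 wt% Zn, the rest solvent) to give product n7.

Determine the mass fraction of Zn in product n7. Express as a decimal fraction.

0.212

Vapour removed = 0.483×0.266×692 = 88.907 lb/h; concentrate = 603.09 lb/h.
Zn reaching the mixer = 226.98 (from concentrate) + 577×0.040 = 250.06 lb/h.
Product flow = 603.09 + 577 = 1180.1 lb/h; Zn fraction = 0.212.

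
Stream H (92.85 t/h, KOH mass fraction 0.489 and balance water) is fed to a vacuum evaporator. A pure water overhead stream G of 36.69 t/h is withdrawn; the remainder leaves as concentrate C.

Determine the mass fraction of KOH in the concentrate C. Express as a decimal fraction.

0.808

KOH is not removed: 92.85×0.489 = 45.404 t/h of KOH enters C.
Concentrate = 92.85 − 36.69 = 56.16 t/h.
Mass fraction = 45.404/56.16 = 0.808.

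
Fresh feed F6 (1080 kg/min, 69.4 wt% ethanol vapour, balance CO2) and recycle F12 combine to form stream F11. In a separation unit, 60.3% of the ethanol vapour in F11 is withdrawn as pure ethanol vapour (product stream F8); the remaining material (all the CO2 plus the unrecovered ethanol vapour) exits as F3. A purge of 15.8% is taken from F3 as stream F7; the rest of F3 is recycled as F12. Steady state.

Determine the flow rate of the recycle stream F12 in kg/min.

2138 kg/min

CO2 enters only via F6 and leaves only via the purge: 1080×0.306 = 0.158×(CO2 in F3), and the separation unit passes all CO2, so CO2 in F11 = CO2 in F3 = 2091.6 kg/min.
ethanol vapour in F11: m_A = 1080×0.694 + (1−0.158)·(1−0.603)·m_A, so m_A = 749.52/0.6657 = 1125.9 kg/min.
F3 = (1−0.603)×1125.9 + 2091.6 = 2538.6 kg/min.
Recycle F12 = (1−0.158)×2538.6 = 2137.5 kg/min.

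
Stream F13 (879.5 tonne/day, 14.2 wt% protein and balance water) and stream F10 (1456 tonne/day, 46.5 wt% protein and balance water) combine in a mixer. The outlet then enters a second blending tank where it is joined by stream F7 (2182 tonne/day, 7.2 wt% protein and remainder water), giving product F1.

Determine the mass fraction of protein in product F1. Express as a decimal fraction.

Overall, product flow = 4517.5 tonne/day.
protein in = 879.5×0.142 + 1456×0.465 + 2182×0.072 = 959.03 tonne/day.
protein fraction in F1 = 0.2123.

0.2123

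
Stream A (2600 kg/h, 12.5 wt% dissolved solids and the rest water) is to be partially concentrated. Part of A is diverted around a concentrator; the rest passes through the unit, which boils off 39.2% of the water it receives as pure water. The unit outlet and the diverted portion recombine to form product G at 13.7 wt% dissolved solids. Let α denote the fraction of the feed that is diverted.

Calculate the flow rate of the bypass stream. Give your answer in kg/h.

1936 kg/h

All 2600×0.125 = 325 kg/h of dissolved solids reaches G, so G = 325/0.137 = 2372.3 kg/h and vapour = 227.74 kg/h.
The evaporator receives (1−α)·2600 of feed at 0.875 water and removes 0.392 of that water:
0.392×0.875×(1−α)×2600 = 227.74
(1−α) = 227.74/891.8 = 0.2554;  α = 0.7446.
Bypass flow = 0.7446×2600 = 1936 kg/h.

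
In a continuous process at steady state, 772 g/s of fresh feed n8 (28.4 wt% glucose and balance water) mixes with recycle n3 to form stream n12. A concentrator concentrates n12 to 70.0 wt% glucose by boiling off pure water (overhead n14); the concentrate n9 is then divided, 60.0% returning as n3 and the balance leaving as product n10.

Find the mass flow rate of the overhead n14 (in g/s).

Overall glucose balance (none leaves overhead): glucose in fresh feed = glucose in product, i.e. 772×0.284 = (1−0.600)·n9·0.700.
n9 = 219.25/(0.700×0.400) = 783.03 g/s.
Recycle n3 = 0.600×783.03 = 469.82 g/s.
Combined feed n12 = 772 + 469.82 = 1241.8 g/s.
Overhead n14 = n12 − n9 = 1241.8 − 783.03 = 458.79 g/s.

458.8 g/s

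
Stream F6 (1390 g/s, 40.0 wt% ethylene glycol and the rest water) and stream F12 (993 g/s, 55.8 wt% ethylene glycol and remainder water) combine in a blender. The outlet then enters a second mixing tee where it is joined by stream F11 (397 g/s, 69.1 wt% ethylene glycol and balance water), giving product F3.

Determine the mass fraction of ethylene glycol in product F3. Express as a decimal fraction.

0.498

Overall, product flow = 2780 g/s.
ethylene glycol in = 1390×0.400 + 993×0.558 + 397×0.691 = 1384.4 g/s.
ethylene glycol fraction in F3 = 0.498.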